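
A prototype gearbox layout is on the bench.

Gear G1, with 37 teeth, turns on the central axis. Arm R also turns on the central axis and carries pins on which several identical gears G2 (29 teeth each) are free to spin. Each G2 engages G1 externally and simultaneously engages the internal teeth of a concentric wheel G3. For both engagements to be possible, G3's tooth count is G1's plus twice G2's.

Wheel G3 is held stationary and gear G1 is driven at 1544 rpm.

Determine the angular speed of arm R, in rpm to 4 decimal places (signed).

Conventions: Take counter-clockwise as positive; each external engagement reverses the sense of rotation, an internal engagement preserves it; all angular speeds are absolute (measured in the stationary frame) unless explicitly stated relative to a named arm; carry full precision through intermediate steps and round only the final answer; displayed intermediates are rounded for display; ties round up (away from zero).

+432.7879 rpm

topology: planetary set — G1 37T / G2 29T / G3 95T, arm = carrier (Willis)
normalise by the input: solve with ω_sun = 1, then scale by 1544 rpm
ring teeth: 37 + 2·29 = 95
37(ω_sun−ω_arm) = −95(ω_ring−ω_arm),  ω_ring = 0, ω_sun = 1
37(1−ω_arm) = −95(0−ω_arm)  ⇒  132·ω_arm = 37  ⇒  ω_arm = 37/132
scale: ω_arm = 37/132 × 1544 rpm = +432.7879 rpm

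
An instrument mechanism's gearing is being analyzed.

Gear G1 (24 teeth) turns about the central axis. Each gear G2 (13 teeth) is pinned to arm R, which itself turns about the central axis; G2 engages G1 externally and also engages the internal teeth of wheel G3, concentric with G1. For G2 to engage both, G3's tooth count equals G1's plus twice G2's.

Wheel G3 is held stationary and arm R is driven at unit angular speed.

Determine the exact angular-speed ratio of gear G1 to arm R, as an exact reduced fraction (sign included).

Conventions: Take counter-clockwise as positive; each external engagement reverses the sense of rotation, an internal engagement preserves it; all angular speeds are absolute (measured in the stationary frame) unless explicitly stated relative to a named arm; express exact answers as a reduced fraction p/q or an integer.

37/12

planetary set (24T centre, 13T on arm, 50T internal) — Willis relation
ring teeth: 24 + 2·13 = 50
24(ω_sun−ω_arm) = −50(ω_ring−ω_arm),  ω_ring = 0, ω_arm = 1
ω_sun = 1 − (50/24)(0−1) = 37/12
ω_out/ω_in = 37/12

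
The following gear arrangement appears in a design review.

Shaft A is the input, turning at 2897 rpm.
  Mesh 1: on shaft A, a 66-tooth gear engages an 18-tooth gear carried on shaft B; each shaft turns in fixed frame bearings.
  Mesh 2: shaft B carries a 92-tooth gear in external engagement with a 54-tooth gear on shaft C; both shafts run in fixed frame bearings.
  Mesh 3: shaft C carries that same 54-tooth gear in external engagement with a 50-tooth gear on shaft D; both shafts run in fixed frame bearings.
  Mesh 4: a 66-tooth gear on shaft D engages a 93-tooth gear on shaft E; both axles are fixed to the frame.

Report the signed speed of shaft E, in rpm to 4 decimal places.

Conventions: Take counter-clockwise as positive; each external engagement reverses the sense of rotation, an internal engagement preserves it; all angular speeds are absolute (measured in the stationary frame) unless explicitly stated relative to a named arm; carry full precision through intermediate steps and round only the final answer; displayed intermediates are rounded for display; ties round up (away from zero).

4-mesh fixed-axis compound train (all bearings frame-fixed)
mesh 1 [66T→18T]: ω = 2897.0000×66/18 = 10622.3333 rpm, sense flips to −
mesh 2 [92T→54T]: ω = 10622.3333×92/54 = 18097.3086 rpm, sense flips to +
mesh 3 [54T→50T]: ω = 18097.3086×54/50 = 19545.0933 rpm, sense flips to −
mesh 4 [66T→93T]: ω = 19545.0933×66/93 = 13870.7114 rpm, sense flips to +
signed output speed = +13870.7114 rpm

+13870.7114 rpm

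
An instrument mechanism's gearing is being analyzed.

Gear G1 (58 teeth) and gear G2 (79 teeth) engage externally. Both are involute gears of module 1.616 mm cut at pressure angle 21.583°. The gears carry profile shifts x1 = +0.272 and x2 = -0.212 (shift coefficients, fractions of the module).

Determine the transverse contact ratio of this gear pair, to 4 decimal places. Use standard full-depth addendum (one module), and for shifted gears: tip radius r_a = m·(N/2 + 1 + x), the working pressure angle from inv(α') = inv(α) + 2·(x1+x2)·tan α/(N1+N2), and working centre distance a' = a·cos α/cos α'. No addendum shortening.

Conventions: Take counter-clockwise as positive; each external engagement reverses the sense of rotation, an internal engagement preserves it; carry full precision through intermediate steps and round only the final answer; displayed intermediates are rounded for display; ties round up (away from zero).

recognized (one external pair, fixed centres): single-mesh tooth geometry, m = 1.616, N1 = 58, N2 = 79
base radii: r_b1 = 43.578162, r_b2 = 59.356462
tip radii: r_a1 = 48.919552, r_a2 = 65.105408
inv(α') = inv(21.583°) + 2·(+0.272-0.212)·tan α/(58+79) = 0.01923692  ⇒  α' = 21.70905°
a' = a·cos α / cos α' = 110.6960·cos 21.583°/cos 21.70905° = 110.792691
action lengths: √(r_a1²−r_b1²) = 22.227604, √(r_a2²−r_b2²) = 26.749291
base pitch p_b = π·m·cos α = 4.720856
CR = (22.227604 + 26.749291 − 110.792691·sin 21.70905°)/4.720856 = 1.693632
contact ratio ≈ 1.6936

1.6936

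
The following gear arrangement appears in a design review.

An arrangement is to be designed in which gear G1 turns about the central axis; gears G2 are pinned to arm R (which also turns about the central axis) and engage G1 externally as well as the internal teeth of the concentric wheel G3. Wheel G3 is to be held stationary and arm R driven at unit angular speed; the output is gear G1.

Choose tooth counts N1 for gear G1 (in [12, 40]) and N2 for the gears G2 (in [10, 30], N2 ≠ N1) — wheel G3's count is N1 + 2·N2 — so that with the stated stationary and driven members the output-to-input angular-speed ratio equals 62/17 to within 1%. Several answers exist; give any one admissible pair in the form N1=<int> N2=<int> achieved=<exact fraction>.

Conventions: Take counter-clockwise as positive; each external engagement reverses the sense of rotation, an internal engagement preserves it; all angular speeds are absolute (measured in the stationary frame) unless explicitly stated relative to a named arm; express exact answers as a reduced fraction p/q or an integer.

topology: planetary set — design target 62/17, arm = carrier (Willis)
Willis with ω_ring = 0: ω_sun/ω_arm = (N1+N3)/N1; set equal to 62/17  ⇒  N3/N1 = 62/17 − 1 = 45/17
N3 = N1 + 2·N2  ⇒  N2/N1 = (N3/N1 − 1)/2 = (45/17 − 1)/2 = 14/17
smallest multiple with N1 ≥ 12 and N2 ≥ 10: k = 1  ⇒  N1 = 1·17 = 17, N2 = 1·14 = 14 (N1 ≤ 40, N2 ≤ 30, N2 ≠ N1 ✓), N3 = 17 + 2·14 = 45
check: (N1+N3)/N1 with N1 = 17, N3 = 45 gives 62/17; |achieved − target| = 0 ≤ 31/850 ✓

N1=17 N2=14 achieved=62/17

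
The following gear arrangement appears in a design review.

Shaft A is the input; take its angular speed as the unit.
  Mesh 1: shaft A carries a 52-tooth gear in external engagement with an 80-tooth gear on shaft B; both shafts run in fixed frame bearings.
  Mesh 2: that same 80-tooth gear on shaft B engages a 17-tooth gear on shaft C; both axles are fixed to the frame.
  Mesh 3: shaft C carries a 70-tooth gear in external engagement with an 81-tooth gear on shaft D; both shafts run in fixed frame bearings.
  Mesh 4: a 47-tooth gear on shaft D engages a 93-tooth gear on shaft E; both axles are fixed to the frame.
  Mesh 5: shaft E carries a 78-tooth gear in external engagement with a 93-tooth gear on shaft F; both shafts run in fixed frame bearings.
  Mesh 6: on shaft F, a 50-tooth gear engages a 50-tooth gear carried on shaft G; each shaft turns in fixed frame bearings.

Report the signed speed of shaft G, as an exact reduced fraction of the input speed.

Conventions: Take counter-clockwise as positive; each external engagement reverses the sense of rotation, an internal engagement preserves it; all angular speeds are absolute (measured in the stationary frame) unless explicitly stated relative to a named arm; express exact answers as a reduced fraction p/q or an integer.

4448080/3969891

6-mesh fixed-axis compound train (all bearings frame-fixed)
mesh 1 [52T→80T]: |ω|/ω_in = 1×52/80 = 13/20, sense flips to −
mesh 2 [80T→17T]: |ω|/ω_in = (13/20)×80/17 = 52/17, sense flips to +
mesh 3 [70T→81T]: |ω|/ω_in = (52/17)×70/81 = 3640/1377, sense flips to −
mesh 4 [47T→93T]: |ω|/ω_in = (3640/1377)×47/93 = 171080/128061, sense flips to +
mesh 5 [78T→93T]: |ω|/ω_in = (171080/128061)×78/93 = 4448080/3969891, sense flips to −
mesh 6 [50T→50T]: |ω|/ω_in = (4448080/3969891)×50/50 = 4448080/3969891, sense flips to +
signed output speed (× input speed) = 4448080/3969891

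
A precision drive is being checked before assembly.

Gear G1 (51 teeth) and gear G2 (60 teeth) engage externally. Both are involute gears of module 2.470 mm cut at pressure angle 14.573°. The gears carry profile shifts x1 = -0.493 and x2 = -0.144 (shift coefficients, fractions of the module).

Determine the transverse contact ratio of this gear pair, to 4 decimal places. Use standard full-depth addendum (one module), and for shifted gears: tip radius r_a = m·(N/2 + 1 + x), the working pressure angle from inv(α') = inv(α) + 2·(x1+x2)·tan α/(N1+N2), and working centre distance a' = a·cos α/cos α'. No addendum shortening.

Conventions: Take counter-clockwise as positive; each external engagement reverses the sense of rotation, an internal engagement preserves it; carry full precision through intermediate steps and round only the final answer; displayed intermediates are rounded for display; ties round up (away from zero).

class = single-mesh tooth geometry [involute pair 51T × 60T, m = 2.470]
base radii: r_b1 = 60.958637, r_b2 = 71.716044
tip radii: r_a1 = 64.237290, r_a2 = 76.214320
inv(α') = inv(14.573°) + 2·(-0.493-0.144)·tan α/(51+60) = 0.00264662  ⇒  α' = 11.37003°
a' = a·cos α / cos α' = 137.0850·cos 14.573°/cos 11.37003° = 135.330619
action lengths: √(r_a1²−r_b1²) = 20.260158, √(r_a2²−r_b2²) = 25.795962
base pitch p_b = π·m·cos α = 7.510087
CR = (20.260158 + 25.795962 − 135.330619·sin 11.37003°)/7.510087 = 2.580055
contact ratio ≈ 2.5801

2.5801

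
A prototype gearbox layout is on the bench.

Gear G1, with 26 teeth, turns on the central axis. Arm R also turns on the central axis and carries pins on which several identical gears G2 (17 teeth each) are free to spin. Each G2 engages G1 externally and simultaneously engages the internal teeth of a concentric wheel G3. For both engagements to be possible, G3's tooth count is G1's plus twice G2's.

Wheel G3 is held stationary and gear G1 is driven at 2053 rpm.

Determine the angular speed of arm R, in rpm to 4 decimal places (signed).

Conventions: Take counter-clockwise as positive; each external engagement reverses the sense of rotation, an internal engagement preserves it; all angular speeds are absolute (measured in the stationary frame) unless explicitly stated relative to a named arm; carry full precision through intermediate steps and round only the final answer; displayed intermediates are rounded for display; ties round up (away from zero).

+620.6744 rpm

recognized (axles ride arm R): planetary set, 26/17/60 teeth
normalise by the input: solve with ω_sun = 1, then scale by 2053 rpm
ring teeth: 26 + 2·17 = 60
26(ω_sun−ω_arm) = −60(ω_ring−ω_arm),  ω_ring = 0, ω_sun = 1
26(1−ω_arm) = −60(0−ω_arm)  ⇒  86·ω_arm = 26  ⇒  ω_arm = 13/43
scale: ω_arm = 13/43 × 2053 rpm = +620.6744 rpm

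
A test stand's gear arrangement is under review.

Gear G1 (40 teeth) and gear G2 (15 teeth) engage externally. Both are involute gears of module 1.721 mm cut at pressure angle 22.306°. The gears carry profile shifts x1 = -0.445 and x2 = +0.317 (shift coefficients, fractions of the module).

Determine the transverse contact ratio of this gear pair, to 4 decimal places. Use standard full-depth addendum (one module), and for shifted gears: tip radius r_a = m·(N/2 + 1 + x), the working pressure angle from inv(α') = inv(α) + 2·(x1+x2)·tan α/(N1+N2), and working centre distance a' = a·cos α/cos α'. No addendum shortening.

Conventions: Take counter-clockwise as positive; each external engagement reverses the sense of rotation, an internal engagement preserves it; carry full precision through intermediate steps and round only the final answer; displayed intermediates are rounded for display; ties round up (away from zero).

1.4798

topology: single-mesh involute geometry — m = 1.721, 40T/15T pair
base radii: r_b1 = 31.844351, r_b2 = 11.941631
tip radii: r_a1 = 35.375155, r_a2 = 15.174057
inv(α') = inv(22.306°) + 2·(-0.445+0.317)·tan α/(40+15) = 0.01902955  ⇒  α' = 21.63381°
a' = a·cos α / cos α' = 47.3275·cos 22.306°/cos 21.63381° = 47.104032
action lengths: √(r_a1²−r_b1²) = 15.405808, √(r_a2²−r_b2²) = 9.362128
base pitch p_b = π·m·cos α = 5.002099
CR = (15.405808 + 9.362128 − 47.104032·sin 21.63381°)/5.002099 = 1.479768
contact ratio ≈ 1.4798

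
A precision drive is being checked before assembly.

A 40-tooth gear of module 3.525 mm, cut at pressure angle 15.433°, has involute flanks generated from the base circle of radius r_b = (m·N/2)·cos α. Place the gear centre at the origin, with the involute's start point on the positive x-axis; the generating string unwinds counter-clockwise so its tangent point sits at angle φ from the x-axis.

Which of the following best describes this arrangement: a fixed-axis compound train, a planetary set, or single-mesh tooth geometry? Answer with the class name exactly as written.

class = single-mesh tooth geometry [base-circle involute, m = 3.525, 40T]
classification: single-mesh tooth geometry

single-mesh tooth geometry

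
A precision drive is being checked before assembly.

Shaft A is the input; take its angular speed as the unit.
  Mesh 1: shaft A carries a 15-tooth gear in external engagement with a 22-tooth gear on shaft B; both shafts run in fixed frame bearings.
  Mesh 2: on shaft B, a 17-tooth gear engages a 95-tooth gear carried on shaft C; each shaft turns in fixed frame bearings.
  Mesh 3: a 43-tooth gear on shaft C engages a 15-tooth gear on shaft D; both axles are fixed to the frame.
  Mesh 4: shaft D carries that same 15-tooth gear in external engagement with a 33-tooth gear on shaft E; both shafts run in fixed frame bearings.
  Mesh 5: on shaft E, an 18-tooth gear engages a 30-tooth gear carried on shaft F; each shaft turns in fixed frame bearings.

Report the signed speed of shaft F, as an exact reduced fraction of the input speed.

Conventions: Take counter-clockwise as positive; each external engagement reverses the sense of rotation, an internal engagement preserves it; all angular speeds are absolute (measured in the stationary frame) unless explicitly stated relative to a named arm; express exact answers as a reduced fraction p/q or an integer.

5-mesh fixed-axis compound train (all bearings frame-fixed)
mesh 1 [15T→22T]: |ω|/ω_in = 1×15/22 = 15/22, sense flips to −
mesh 2 [17T→95T]: |ω|/ω_in = (15/22)×17/95 = 51/418, sense flips to +
mesh 3 [43T→15T]: |ω|/ω_in = (51/418)×43/15 = 731/2090, sense flips to −
mesh 4 [15T→33T]: |ω|/ω_in = (731/2090)×15/33 = 731/4598, sense flips to +
mesh 5 [18T→30T]: |ω|/ω_in = (731/4598)×18/30 = 2193/22990, sense flips to −
signed output speed (× input speed) = -2193/22990

-2193/22990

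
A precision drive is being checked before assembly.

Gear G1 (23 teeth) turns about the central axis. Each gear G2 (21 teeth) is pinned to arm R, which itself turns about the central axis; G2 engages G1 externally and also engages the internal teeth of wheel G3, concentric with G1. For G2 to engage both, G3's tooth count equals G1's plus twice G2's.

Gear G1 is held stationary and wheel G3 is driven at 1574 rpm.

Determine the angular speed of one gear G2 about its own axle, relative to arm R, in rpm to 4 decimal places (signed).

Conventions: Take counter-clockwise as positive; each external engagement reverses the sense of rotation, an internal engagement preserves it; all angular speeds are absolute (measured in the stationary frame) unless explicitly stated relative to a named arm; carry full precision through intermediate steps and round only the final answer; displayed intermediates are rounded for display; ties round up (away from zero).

+1273.3387 rpm

class = planetary set [G3 = 23+2·21 = 65; Willis about the carrier]
normalise by the input: solve with ω_ring = 1, then scale by 1574 rpm
ring teeth: 23 + 2·21 = 65
23(ω_sun−ω_arm) = −65(ω_ring−ω_arm),  ω_sun = 0, ω_ring = 1
23(0−ω_arm) = −65(1−ω_arm)  ⇒  88·ω_arm = 65  ⇒  ω_arm = 65/88
sun–planet mesh: 23·(0−65/88) = −21·(ω_p−ω_arm)  ⇒  ω_p−ω_arm = 1495/1848
scale: ω_p−ω_arm = 1495/1848 × 1574 rpm = +1273.3387 rpm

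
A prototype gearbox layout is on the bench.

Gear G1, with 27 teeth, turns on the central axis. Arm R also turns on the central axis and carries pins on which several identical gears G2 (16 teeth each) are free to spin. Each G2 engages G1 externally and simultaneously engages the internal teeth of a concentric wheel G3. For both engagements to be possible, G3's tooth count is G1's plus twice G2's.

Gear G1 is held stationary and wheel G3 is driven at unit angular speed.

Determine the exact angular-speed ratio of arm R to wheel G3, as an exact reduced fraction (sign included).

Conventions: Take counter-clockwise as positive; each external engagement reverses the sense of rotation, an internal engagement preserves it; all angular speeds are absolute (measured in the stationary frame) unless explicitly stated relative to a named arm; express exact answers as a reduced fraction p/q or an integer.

59/86

topology: planetary set — G1 27T / G2 16T / G3 59T, arm = carrier (Willis)
ring teeth: 27 + 2·16 = 59
27(ω_sun−ω_arm) = −59(ω_ring−ω_arm),  ω_sun = 0, ω_ring = 1
27(0−ω_arm) = −59(1−ω_arm)  ⇒  86·ω_arm = 59  ⇒  ω_arm = 59/86
ω_out/ω_in = 59/86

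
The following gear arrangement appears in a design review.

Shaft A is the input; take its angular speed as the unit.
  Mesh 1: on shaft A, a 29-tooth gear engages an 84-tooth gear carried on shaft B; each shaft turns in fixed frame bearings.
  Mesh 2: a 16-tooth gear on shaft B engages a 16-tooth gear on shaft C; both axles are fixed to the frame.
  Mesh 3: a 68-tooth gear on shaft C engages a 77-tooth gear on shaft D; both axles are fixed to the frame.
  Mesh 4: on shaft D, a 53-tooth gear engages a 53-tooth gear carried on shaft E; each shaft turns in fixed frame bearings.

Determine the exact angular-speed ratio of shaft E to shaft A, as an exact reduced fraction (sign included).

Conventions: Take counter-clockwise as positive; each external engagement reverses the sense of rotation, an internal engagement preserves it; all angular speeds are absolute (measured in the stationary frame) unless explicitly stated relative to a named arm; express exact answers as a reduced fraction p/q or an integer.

493/1617

class = fixed-axis compound train [4 meshes; 4 ratios multiply, 4 sense flips]
mesh 1 [29T→84T]: running ratio 29/84, sense −
mesh 2 [16T→16T]: running ratio 29/84, sense +
mesh 3 [68T→77T]: running ratio 493/1617, sense −
mesh 4 [53T→53T]: running ratio 493/1617, sense +
ω_out/ω_in = 493/1617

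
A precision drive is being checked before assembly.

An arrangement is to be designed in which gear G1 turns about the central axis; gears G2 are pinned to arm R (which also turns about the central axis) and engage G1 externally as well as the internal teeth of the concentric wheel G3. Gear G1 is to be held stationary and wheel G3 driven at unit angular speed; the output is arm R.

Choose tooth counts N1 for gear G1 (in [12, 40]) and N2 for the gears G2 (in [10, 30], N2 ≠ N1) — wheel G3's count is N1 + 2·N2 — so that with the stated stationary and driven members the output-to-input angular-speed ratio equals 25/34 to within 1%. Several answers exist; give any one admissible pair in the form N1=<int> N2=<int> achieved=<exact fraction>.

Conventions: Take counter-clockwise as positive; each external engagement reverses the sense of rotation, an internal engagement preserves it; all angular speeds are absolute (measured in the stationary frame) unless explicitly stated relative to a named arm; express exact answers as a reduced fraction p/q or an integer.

design class (target 25/34): planetary set
Willis with ω_sun = 0: ω_arm/ω_ring = N3/(N1+N3); set equal to 25/34  ⇒  N3/N1 = (25/34)/(1 − 25/34) = 25/9
N3 = N1 + 2·N2  ⇒  N2/N1 = (N3/N1 − 1)/2 = (25/9 − 1)/2 = 8/9
smallest multiple with N1 ≥ 12 and N2 ≥ 10: k = 2  ⇒  N1 = 2·9 = 18, N2 = 2·8 = 16 (N1 ≤ 40, N2 ≤ 30, N2 ≠ N1 ✓), N3 = 18 + 2·16 = 50
check: N3/(N1+N3) with N1 = 18, N3 = 50 gives 25/34; |achieved − target| = 0 ≤ 1/136 ✓

N1=18 N2=16 achieved=25/34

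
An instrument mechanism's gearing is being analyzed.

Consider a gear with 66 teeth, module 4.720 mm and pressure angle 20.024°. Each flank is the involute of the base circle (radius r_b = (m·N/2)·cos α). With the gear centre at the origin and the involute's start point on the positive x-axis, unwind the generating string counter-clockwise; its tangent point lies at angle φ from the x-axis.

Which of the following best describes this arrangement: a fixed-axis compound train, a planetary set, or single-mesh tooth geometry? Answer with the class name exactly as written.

class = single-mesh tooth geometry [base-circle involute, m = 4.720, 66T]
classification: single-mesh tooth geometry

single-mesh tooth geometry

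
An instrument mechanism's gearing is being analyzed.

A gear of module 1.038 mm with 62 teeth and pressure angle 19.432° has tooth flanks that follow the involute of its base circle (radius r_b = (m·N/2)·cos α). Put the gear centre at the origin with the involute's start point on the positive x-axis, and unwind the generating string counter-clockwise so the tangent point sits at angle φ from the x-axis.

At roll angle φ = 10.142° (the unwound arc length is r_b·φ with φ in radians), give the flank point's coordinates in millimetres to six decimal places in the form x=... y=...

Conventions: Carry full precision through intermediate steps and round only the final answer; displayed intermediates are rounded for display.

x=30.816728 y=0.055925

single-mesh involute tooth geometry (62T wheel at module 1.038)
pitch radius r_p = m·N/2 = 1.038·62/2 = 32.178000
base radius r_b = r_p·cos α = 32.178000·cos 19.432° = 30.345044
roll angle φ = 10.142° = 0.17701129 rad
x = r_b·(cos φ + φ·sin φ) = 30.816728
y = r_b·(sin φ − φ·cos φ) = 0.055925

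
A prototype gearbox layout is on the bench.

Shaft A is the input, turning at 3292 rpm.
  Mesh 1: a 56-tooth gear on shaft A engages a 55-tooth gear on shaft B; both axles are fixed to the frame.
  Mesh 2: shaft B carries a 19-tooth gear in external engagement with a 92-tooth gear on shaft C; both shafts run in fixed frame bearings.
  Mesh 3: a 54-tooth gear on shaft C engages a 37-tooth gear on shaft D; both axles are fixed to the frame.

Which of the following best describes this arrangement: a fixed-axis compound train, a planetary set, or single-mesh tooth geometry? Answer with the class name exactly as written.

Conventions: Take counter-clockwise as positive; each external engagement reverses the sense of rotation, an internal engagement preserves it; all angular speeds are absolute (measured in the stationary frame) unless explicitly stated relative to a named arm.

topology: fixed-axis compound train — 3 meshes, A→D
classification: fixed-axis compound train

fixed-axis compound train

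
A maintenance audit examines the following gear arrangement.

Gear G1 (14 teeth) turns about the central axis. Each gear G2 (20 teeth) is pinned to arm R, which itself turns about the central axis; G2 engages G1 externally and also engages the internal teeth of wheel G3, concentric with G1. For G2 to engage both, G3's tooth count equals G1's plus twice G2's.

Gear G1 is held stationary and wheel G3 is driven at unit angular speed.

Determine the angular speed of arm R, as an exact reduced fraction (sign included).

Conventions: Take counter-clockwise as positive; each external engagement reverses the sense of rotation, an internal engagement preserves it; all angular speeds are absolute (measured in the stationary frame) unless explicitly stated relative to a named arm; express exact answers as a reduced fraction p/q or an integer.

27/34

planetary set (14T centre, 20T on arm, 54T internal) — Willis relation
ring teeth: 14 + 2·20 = 54
14(ω_sun−ω_arm) = −54(ω_ring−ω_arm),  ω_sun = 0, ω_ring = 1
14(0−ω_arm) = −54(1−ω_arm)  ⇒  68·ω_arm = 54  ⇒  ω_arm = 27/34
exact speed ratio = 27/34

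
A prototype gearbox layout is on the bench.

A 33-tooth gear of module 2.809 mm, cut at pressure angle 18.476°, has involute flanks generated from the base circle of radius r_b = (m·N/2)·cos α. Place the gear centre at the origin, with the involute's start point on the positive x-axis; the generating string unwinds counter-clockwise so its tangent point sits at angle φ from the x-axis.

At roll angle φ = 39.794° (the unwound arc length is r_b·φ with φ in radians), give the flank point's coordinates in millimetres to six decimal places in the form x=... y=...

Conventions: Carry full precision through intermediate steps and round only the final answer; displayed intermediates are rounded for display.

recognized (one wheel, involute flank): single-mesh tooth geometry, m = 2.809, N = 33
pitch radius r_p = m·N/2 = 2.809·33/2 = 46.348500
base radius r_b = r_p·cos α = 46.348500·cos 18.476° = 43.959535
roll angle φ = 39.794° = 0.69453632 rad
x = r_b·(cos φ + φ·sin φ) = 53.317382
y = r_b·(sin φ − φ·cos φ) = 4.676498

x=53.317382 y=4.676498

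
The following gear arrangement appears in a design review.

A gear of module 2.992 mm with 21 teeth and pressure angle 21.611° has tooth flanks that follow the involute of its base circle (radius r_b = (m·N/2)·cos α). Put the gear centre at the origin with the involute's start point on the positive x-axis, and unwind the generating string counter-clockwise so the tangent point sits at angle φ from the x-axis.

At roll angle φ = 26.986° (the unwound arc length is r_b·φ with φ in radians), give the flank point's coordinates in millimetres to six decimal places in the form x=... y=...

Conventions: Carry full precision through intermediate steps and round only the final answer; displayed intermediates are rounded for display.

x=32.269822 y=0.994851

topology: single-mesh involute geometry — m = 2.992, N = 21
pitch radius r_p = m·N/2 = 2.992·21/2 = 31.416000
base radius r_b = r_p·cos α = 31.416000·cos 21.611° = 29.207637
roll angle φ = 26.986° = 0.47099455 rad
x = r_b·(cos φ + φ·sin φ) = 32.269822
y = r_b·(sin φ − φ·cos φ) = 0.994851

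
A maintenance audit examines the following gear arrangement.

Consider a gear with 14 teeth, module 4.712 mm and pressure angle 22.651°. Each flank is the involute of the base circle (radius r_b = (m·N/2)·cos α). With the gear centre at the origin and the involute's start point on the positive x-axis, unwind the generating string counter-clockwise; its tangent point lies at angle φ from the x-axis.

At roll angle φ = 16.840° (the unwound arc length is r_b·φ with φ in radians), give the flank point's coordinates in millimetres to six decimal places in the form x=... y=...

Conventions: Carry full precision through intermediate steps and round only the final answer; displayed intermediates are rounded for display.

x=31.726389 y=0.255402

class = single-mesh tooth geometry [base-circle involute, m = 4.712, 14T]
pitch radius r_p = m·N/2 = 4.712·14/2 = 32.984000
base radius r_b = r_p·cos α = 32.984000·cos 22.651° = 30.439871
roll angle φ = 16.840° = 0.29391345 rad
x = r_b·(cos φ + φ·sin φ) = 31.726389
y = r_b·(sin φ − φ·cos φ) = 0.255402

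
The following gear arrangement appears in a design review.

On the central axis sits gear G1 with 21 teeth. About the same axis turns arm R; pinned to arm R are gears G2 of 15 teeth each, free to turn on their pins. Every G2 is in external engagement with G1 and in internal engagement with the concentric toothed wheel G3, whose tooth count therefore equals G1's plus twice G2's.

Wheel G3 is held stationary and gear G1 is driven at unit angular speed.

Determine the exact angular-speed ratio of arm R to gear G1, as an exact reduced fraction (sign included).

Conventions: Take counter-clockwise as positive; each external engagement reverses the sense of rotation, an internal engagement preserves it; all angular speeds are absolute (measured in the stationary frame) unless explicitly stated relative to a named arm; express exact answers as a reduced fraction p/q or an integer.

7/24

topology: planetary set — G1 21T / G2 15T / G3 51T, arm = carrier (Willis)
ring teeth: 21 + 2·15 = 51
21(ω_sun−ω_arm) = −51(ω_ring−ω_arm),  ω_ring = 0, ω_sun = 1
21(1−ω_arm) = −51(0−ω_arm)  ⇒  72·ω_arm = 21  ⇒  ω_arm = 7/24
ω_out/ω_in = 7/24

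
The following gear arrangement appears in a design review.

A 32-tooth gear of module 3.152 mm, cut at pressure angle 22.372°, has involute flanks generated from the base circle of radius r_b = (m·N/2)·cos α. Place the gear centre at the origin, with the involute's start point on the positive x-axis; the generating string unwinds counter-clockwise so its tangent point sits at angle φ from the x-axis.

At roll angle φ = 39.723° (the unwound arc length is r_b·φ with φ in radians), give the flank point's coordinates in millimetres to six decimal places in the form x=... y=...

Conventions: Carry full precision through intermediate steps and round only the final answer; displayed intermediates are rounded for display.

x=56.532880 y=4.935588

single-mesh involute tooth geometry (32T wheel at module 3.152)
pitch radius r_p = m·N/2 = 3.152·32/2 = 50.432000
base radius r_b = r_p·cos α = 50.432000·cos 22.372° = 46.636092
roll angle φ = 39.723° = 0.69329714 rad
x = r_b·(cos φ + φ·sin φ) = 56.532880
y = r_b·(sin φ − φ·cos φ) = 4.935588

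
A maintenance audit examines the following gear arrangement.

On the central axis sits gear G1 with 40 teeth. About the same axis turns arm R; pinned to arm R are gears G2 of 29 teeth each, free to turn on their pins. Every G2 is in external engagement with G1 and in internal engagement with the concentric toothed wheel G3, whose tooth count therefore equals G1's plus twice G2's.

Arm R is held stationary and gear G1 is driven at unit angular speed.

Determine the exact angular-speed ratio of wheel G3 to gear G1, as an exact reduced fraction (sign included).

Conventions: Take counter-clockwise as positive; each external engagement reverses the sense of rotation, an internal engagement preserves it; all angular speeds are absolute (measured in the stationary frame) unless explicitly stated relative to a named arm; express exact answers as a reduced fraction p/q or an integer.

-20/49

class = planetary set [G3 = 40+2·29 = 98; Willis about the carrier]
ring teeth: 40 + 2·29 = 98
40(ω_sun−ω_arm) = −98(ω_ring−ω_arm),  ω_arm = 0, ω_sun = 1
ω_ring = 0 − (40/98)(1−0) = -20/49
ω_out/ω_in = -20/49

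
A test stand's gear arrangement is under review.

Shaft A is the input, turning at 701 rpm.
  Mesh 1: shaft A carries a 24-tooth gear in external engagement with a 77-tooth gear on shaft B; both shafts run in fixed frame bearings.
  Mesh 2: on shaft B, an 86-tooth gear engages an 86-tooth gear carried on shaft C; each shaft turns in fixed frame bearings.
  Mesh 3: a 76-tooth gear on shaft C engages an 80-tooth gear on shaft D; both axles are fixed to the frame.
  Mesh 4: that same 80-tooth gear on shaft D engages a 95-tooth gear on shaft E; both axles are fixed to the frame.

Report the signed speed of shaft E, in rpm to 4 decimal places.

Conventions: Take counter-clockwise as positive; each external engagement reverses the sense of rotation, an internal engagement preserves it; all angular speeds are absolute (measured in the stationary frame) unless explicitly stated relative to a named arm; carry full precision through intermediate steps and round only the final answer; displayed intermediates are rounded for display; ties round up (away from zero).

+174.7948 rpm

recognized (5 fixed axles, 4 meshes): fixed-axis compound train
mesh 1 [24T→77T]: ω = 701.0000×24/77 = 218.4935 rpm, sense flips to −
mesh 2 [86T→86T]: ω = 218.4935×86/86 = 218.4935 rpm, sense flips to +
mesh 3 [76T→80T]: ω = 218.4935×76/80 = 207.5688 rpm, sense flips to −
mesh 4 [80T→95T]: ω = 207.5688×80/95 = 174.7948 rpm, sense flips to +
signed output speed = +174.7948 rpm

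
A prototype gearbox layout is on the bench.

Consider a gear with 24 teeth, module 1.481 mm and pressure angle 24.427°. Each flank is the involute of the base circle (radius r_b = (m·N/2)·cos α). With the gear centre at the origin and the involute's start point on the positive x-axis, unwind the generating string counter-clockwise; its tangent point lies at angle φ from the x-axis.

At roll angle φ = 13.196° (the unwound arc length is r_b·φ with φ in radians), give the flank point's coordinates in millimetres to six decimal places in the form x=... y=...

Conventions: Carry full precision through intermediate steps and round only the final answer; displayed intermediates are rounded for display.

recognized (one wheel, involute flank): single-mesh tooth geometry, m = 1.481, N = 24
pitch radius r_p = m·N/2 = 1.481·24/2 = 17.772000
base radius r_b = r_p·cos α = 17.772000·cos 24.427° = 16.181209
roll angle φ = 13.196° = 0.23031365 rad
x = r_b·(cos φ + φ·sin φ) = 16.604695
y = r_b·(sin φ − φ·cos φ) = 0.065546

x=16.604695 y=0.065546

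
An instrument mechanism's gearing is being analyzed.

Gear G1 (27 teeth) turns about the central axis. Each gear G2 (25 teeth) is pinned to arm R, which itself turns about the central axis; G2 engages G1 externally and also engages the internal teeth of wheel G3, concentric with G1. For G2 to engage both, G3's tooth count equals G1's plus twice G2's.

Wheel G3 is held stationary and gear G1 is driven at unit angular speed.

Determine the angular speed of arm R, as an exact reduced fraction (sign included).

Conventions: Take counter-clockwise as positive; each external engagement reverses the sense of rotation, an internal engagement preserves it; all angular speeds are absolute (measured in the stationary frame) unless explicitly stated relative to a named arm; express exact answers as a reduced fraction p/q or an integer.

recognized (axles ride arm R): planetary set, 27/25/77 teeth
ring teeth: 27 + 2·25 = 77
27(ω_sun−ω_arm) = −77(ω_ring−ω_arm),  ω_ring = 0, ω_sun = 1
27(1−ω_arm) = −77(0−ω_arm)  ⇒  104·ω_arm = 27  ⇒  ω_arm = 27/104
exact speed ratio = 27/104

27/104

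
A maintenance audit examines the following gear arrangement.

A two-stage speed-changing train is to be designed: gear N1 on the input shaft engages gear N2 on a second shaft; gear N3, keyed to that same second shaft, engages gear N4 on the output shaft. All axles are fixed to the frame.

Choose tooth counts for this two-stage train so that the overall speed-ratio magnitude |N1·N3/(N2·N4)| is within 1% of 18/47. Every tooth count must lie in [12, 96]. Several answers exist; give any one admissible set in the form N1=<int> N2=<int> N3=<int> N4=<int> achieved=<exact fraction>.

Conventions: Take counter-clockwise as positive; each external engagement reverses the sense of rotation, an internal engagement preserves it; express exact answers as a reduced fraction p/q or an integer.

N1=12 N2=47 N3=18 N4=12 achieved=18/47

class = fixed-axis compound train [2-stage, 18/47 wanted]
target = 18/47 in lowest terms: an exact hit needs N1·N3 = k·18 and N2·N4 = k·47 for one integer k, every count in [12, 96]; additionally prefer no 1:1 stage (N1 ≠ N2, N3 ≠ N4)
k = 1…11: no 1:1-free in-range split of k·18 and k·47 into factor pairs; take k = 12
k = 12: N1·N3 = 216 = 12·18, N2·N4 = 564 = 47·12
achieved = 12·18/(47·12) = 18/47; |achieved − target| = 0 ≤ 9/2350 ✓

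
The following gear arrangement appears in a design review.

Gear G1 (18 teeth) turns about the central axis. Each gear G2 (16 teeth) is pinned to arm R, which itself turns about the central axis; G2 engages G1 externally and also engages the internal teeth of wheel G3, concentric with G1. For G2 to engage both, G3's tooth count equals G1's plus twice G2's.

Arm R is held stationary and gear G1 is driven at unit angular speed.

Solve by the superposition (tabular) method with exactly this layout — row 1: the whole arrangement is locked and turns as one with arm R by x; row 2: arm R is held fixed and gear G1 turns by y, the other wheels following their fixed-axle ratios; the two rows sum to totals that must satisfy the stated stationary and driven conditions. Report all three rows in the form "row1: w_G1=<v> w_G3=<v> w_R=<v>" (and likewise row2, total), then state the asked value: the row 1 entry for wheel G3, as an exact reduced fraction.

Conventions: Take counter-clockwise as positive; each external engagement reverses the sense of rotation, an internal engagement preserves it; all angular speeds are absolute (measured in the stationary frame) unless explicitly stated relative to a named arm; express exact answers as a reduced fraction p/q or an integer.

row1: w_G1=0 w_G3=0 w_R=0
row2: w_G1=1 w_G3=-9/25 w_R=0
total: w_G1=1 w_G3=-9/25 w_R=0
asked value: 0

recognized (axles ride arm R): planetary set, 18/16/50 teeth
row 1 (train locked, turned with arm): all members turn x
row 2: sun turns y, ring = −(18/50)·y, arm 0
boundary: total ω_arm = x = 0 and total ω_sun = x + y = 1  ⇒  y = 1, x = 0
row 2 ring = −(18/50)·1 = -9/25
totals (row 1 + row 2): sun 0 + 1 = 1, ring 0 + (-9/25) = -9/25, arm 0 + 0 = 0
asked cell (row1, ring) = 0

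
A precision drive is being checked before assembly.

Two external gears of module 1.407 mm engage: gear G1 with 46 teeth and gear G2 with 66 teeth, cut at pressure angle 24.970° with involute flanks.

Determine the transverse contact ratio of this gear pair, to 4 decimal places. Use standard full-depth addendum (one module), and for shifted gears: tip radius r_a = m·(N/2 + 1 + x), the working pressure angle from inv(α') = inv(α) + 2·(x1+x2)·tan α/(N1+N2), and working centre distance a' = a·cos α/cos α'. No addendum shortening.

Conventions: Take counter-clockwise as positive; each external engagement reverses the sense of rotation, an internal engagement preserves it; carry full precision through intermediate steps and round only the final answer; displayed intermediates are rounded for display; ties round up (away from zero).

1.5461

class = single-mesh tooth geometry [involute pair 46T × 66T, m = 1.407]
base radii: r_b1 = 29.336183, r_b2 = 42.091045
tip radii: r_a1 = 33.768000, r_a2 = 47.838000
no profile shift: α' = α, a' = a
action lengths: √(r_a1²−r_b1²) = 16.723223, √(r_a2²−r_b2²) = 22.733634
base pitch p_b = π·m·cos α = 4.007058
CR = (16.723223 + 22.733634 − 78.792000·sin 24.97000°)/4.007058 = 1.546100
contact ratio ≈ 1.5461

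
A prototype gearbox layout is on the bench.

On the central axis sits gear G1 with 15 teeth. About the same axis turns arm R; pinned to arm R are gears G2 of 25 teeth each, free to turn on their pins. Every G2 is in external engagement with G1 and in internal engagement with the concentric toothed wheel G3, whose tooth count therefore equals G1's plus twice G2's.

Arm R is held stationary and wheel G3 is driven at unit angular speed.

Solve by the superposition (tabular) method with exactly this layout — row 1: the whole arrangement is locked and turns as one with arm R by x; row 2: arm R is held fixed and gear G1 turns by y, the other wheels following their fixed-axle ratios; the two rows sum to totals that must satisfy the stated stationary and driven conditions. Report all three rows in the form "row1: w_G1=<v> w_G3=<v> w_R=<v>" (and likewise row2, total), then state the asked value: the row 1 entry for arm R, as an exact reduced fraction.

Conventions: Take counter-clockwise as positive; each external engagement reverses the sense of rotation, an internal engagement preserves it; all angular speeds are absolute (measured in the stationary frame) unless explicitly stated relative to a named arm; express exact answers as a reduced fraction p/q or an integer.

topology: planetary set — G1 15T / G2 25T / G3 65T, arm = carrier (Willis)
row 1 — lock + rotate with arm: ω_sun = ω_ring = ω_arm = x
row 2 — arm fixed, fixed-axis ratios: sun y, ring −(15/65)·y, arm 0
boundary: total ω_arm = x = 0 and total ω_ring = x − (15/65)·y = 1  ⇒  y = -13/3, x = 0
row 2 ring = −(15/65)·(-13/3) = 1
totals (row 1 + row 2): sun 0 + (-13/3) = -13/3, ring 0 + 1 = 1, arm 0 + 0 = 0
asked cell (row1, arm) = 0

row1: w_G1=0 w_G3=0 w_R=0
row2: w_G1=-13/3 w_G3=1 w_R=0
total: w_G1=-13/3 w_G3=1 w_R=0
asked value: 0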